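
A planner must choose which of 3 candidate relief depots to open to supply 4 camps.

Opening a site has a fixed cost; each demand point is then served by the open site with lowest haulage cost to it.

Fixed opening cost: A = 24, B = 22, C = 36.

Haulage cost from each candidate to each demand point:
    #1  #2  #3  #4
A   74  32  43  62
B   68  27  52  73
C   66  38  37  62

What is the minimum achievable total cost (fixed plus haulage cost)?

Open {A}: assign each demand point to its cheapest open site.
  #1→A 74, #2→A 32, #3→A 43, #4→A 62
  haulage cost 211, fixed 24 → total 235.
Compare {C}: haulage cost 203 + fixed 36 = 239.
Compare {B}: haulage cost 220 + fixed 22 = 242.
Compare {A, B}: haulage cost 200 + fixed 46 = 246.
All other subsets cost ≥ 239. Minimum total cost: 235.

235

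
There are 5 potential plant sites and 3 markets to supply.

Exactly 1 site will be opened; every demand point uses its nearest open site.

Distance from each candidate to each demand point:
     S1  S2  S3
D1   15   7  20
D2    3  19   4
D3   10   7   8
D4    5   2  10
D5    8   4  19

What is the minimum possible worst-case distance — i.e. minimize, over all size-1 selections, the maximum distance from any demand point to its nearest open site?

Open {D3}.
  Farthest demand point is S1 at distance 10 (to D3); all others are ≤ 10.
With {D4} the worst case is 10.
With {D2} the worst case is 19.
No size-1 selection achieves below 10.

10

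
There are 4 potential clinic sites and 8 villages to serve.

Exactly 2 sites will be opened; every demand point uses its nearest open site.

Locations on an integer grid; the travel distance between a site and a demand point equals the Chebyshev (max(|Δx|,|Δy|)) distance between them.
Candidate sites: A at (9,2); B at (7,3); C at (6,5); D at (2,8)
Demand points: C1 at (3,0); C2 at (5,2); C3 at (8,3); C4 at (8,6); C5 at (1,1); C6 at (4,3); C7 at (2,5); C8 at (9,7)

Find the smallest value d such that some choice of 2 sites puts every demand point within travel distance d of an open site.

Open {A, C}.
  Farthest demand point is C1 at travel distance 5 (to C); all others are ≤ 5.
With {B, C} the worst case is 5.
With {C, D} the worst case is 5.
No size-2 selection achieves below 5.

5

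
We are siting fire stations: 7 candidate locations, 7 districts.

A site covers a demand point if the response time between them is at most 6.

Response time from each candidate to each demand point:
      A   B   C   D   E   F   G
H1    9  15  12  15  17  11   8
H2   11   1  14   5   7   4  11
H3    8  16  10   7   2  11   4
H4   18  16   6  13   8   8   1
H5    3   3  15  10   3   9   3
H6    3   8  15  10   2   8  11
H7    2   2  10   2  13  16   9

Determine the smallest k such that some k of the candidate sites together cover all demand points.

3

Coverage sets (demand points within 6 of each site):
  H1: {}
  H2: {B, D, F}
  H3: {E, G}
  H4: {C, G}
  H5: {A, B, E, G}
  H6: {A, E}
  H7: {A, B, D}
No 2 sites suffice: every size-2 union leaves at least one demand point uncovered.
But {H2, H4, H5} covers everything, so the minimum is 3.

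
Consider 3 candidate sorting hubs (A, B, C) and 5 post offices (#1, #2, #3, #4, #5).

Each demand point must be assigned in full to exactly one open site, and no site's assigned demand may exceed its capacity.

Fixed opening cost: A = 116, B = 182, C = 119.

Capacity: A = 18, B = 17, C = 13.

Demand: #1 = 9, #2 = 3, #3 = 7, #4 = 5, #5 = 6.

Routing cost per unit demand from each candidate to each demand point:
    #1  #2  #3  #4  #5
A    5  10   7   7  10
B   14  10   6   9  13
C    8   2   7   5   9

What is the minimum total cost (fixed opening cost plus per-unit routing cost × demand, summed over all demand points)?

444

Open {A, C}; cheapest assignment that respects the capacities:
  A (cap 18, load 18): #1, #2, #5 — cost 9×5 + 3×10 + 6×10 = 135
  C (cap 13, load 12): #3, #4 — cost 7×7 + 5×5 = 74
  Shipping 209, fixed 235 → total 444.
  Any other capacity-feasible assignment to {A, C} ships for at least 209.
Compare {A, B}: its best feasible assignment gives total 520.
Compare {A, B, C}: its best feasible assignment gives total 595.
Every other set of open sites that can feasibly serve all demand totals ≥ 520 even under its best assignment. Minimum: 444.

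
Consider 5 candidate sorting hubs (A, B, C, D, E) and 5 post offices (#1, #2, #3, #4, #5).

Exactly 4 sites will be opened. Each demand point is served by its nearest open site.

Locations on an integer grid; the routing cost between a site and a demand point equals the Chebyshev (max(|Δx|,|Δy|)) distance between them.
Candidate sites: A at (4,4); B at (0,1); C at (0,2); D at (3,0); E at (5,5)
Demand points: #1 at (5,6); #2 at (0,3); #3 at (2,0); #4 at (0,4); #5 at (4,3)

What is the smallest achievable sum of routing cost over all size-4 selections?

Open {A, C, D, E}.
  #1→E 1, #2→C 1, #3→D 1, #4→C 2, #5→A 1  ⇒ total 6.
Compare {A, B, C, D}: total 7.
Compare {A, B, C, E}: total 7.
No size-4 selection does better; minimum is 6.

6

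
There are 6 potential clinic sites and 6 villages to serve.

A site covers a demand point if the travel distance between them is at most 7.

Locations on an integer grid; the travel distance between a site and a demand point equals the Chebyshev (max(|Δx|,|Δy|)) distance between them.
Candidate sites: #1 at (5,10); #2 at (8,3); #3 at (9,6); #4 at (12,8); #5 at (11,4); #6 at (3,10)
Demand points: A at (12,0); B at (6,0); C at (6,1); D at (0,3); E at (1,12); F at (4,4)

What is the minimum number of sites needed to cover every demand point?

2

Coverage sets (demand points within 7 of each site):
  #1: {D, E, F}
  #2: {A, B, C, F}
  #3: {A, B, C, F}
  #4: {C}
  #5: {A, B, C, F}
  #6: {D, E, F}
No single site covers all 6 demand points.
But {#1, #2} covers everything, so the minimum is 2.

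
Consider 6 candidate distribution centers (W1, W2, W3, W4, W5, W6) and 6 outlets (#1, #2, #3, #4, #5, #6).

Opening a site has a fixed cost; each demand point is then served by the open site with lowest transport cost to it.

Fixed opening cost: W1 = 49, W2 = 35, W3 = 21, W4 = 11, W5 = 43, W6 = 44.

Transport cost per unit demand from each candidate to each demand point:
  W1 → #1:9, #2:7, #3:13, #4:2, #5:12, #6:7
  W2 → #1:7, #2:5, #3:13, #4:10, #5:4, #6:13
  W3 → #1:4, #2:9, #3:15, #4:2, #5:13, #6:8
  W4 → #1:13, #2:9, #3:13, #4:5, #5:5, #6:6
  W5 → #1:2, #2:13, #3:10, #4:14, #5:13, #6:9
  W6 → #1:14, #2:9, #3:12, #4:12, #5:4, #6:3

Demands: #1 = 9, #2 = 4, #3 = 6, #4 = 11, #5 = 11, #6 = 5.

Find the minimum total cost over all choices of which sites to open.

289

Open {W3, W4}: assign each demand point to its cheapest open site.
  #1→W3 9×4=36, #2→W3 4×9=36, #3→W4 6×13=78, #4→W3 11×2=22, #5→W4 11×5=55, #6→W4 5×6=30
  transport cost 257, fixed 32 → total 289.
Compare {W3, W6}: transport cost 225 + fixed 65 = 290.
Compare {W2, W3}: transport cost 240 + fixed 56 = 296.
Compare {W3, W4, W5}: transport cost 221 + fixed 75 = 296.
All other subsets cost ≥ 290. Minimum total cost: 289.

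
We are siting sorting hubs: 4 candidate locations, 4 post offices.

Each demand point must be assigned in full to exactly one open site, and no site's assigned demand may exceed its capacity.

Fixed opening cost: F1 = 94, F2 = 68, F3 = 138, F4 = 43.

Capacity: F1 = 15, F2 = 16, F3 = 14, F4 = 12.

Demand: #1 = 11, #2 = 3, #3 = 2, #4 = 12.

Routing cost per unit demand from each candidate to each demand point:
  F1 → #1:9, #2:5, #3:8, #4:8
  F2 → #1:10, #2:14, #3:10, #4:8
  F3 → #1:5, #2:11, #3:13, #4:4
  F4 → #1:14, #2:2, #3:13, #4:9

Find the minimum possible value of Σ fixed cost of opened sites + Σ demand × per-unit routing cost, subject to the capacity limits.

391

Open {F2, F4}; cheapest assignment that respects the capacities:
  F2 (cap 16, load 16): #1, #2, #3 — cost 11×10 + 3×14 + 2×10 = 172
  F4 (cap 12, load 12): #4 — cost 12×9 = 108
  Shipping 280, fixed 111 → total 391.
  Any other capacity-feasible assignment to {F2, F4} ships for at least 280.
Compare {F1, F2}: its best feasible assignment gives total 392.
Compare {F2, F3}: its best feasible assignment gives total 410.
Every other set of open sites that can feasibly serve all demand totals ≥ 392 even under its best assignment. Minimum: 391.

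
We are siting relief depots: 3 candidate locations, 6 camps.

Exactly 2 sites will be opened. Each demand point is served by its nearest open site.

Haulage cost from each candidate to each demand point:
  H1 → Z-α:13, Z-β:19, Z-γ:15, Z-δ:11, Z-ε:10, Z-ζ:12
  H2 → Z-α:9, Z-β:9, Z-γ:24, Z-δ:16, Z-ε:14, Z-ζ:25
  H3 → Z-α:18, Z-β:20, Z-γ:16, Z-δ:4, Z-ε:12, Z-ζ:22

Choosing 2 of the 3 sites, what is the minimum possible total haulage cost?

Open {H1, H2}.
  Z-α→H2 9, Z-β→H2 9, Z-γ→H1 15, Z-δ→H1 11, Z-ε→H1 10, Z-ζ→H1 12  ⇒ total 66.
Compare {H2, H3}: total 72.
Compare {H1, H3}: total 73.

66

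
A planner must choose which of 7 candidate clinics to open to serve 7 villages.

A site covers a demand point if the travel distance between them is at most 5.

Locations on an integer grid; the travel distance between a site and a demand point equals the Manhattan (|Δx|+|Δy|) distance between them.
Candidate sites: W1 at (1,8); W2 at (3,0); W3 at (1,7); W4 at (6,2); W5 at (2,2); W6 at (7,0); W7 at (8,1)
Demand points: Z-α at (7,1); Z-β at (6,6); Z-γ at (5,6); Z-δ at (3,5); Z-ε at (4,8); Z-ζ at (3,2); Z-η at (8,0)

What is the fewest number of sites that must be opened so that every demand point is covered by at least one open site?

2

Coverage sets (demand points within 5 of each site):
  W1: {Z-δ, Z-ε}
  W2: {Z-α, Z-δ, Z-ζ, Z-η}
  W3: {Z-γ, Z-δ, Z-ε}
  W4: {Z-α, Z-β, Z-γ, Z-ζ, Z-η}
  W5: {Z-δ, Z-ζ}
  W6: {Z-α, Z-η}
  W7: {Z-α, Z-η}
No single site covers all 7 demand points.
But {W1, W4} covers everything, so the minimum is 2.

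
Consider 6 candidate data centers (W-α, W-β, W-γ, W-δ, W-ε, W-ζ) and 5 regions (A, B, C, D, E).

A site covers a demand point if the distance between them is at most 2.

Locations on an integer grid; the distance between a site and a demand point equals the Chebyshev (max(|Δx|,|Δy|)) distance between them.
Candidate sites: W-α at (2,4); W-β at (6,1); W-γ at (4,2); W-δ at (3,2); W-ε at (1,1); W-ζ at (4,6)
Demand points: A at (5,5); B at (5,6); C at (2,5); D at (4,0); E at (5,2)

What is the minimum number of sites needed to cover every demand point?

2

Coverage sets (demand points within 2 of each site):
  W-α: {C}
  W-β: {D, E}
  W-γ: {D, E}
  W-δ: {D, E}
  W-ε: {}
  W-ζ: {A, B, C}
No single site covers all 5 demand points.
But {W-β, W-ζ} covers everything, so the minimum is 2.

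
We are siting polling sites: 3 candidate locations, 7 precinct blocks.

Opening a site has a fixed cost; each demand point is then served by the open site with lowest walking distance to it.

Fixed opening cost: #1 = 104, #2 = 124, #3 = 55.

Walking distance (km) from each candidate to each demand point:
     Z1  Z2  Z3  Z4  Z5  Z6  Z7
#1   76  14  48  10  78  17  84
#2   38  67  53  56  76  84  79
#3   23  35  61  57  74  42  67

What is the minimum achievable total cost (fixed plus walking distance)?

412

Open {#1, #3}: assign each demand point to its cheapest open site.
  Z1→#3 23, Z2→#1 14, Z3→#1 48, Z4→#1 10, Z5→#3 74, Z6→#1 17, Z7→#3 67
  walking distance 253, fixed 159 → total 412.
Compare {#3}: walking distance 359 + fixed 55 = 414.
Compare {#1}: walking distance 327 + fixed 104 = 431.
Compare {#1, #2}: walking distance 282 + fixed 228 = 510.
All other subsets cost ≥ 414. Minimum total cost: 412.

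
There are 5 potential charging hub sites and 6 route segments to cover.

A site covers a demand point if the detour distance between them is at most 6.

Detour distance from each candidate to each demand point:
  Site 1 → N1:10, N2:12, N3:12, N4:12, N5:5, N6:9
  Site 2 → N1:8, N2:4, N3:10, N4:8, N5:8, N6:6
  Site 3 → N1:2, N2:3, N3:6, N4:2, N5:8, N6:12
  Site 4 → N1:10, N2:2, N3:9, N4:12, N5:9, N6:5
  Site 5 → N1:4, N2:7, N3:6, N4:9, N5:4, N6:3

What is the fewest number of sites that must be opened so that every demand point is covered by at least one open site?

2

Coverage sets (demand points within 6 of each site):
  Site 1: {N5}
  Site 2: {N2, N6}
  Site 3: {N1, N2, N3, N4}
  Site 4: {N2, N6}
  Site 5: {N1, N3, N5, N6}
No single site covers all 6 demand points.
But {Site 3, Site 5} covers everything, so the minimum is 2.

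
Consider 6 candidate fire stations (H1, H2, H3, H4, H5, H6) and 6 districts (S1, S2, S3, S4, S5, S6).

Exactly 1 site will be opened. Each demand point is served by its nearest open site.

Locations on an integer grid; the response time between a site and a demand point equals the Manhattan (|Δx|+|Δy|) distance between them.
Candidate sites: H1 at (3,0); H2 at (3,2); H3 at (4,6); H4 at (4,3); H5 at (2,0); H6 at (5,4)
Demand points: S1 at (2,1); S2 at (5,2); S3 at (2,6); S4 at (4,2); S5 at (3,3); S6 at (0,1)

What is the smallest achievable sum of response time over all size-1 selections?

Open {H2}.
  S1→H2 2, S2→H2 2, S3→H2 5, S4→H2 1, S5→H2 1, S6→H2 4  ⇒ total 15.
Compare {H4}: total 19.
Compare {H1}: total 23.
No size-1 selection does better; minimum is 15.

15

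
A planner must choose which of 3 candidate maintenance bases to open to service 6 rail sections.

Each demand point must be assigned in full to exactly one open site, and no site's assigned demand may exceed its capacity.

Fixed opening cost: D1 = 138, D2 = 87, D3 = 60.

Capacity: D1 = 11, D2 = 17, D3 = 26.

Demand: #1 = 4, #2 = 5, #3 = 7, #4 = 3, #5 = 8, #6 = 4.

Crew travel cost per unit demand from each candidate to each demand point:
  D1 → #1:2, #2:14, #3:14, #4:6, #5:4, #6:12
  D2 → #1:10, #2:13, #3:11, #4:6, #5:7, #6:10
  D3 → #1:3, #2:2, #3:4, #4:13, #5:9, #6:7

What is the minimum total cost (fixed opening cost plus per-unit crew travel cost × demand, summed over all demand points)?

Open {D2, D3}; cheapest assignment that respects the capacities:
  D2 (cap 17, load 11): #4, #5 — cost 3×6 + 8×7 = 74
  D3 (cap 26, load 20): #1, #2, #3, #6 — cost 4×3 + 5×2 + 7×4 + 4×7 = 78
  Shipping 152, fixed 147 → total 299.
  Any other capacity-feasible assignment to {D2, D3} ships for at least 152.
Compare {D1, D3}: its best feasible assignment gives total 326.
Compare {D1, D2, D3}: its best feasible assignment gives total 413.
Every other set of open sites that can feasibly serve all demand totals ≥ 326 even under its best assignment. Minimum: 299.

299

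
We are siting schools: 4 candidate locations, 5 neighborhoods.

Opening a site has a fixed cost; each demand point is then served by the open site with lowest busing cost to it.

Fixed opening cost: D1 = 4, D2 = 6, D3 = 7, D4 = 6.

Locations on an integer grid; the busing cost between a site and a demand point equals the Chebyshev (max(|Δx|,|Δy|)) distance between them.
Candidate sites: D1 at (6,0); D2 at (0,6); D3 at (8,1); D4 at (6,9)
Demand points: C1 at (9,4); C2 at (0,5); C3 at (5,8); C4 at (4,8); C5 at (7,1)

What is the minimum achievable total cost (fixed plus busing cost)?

Open {D1, D4}: assign each demand point to its cheapest open site.
  C1→D1 4, C2→D1 6, C3→D4 1, C4→D4 2, C5→D1 1
  busing cost 14, fixed 10 → total 24.
Compare {D1, D2}: busing cost 15 + fixed 10 = 25.
Compare {D1, D2, D4}: busing cost 9 + fixed 16 = 25.
Compare {D3, D4}: busing cost 13 + fixed 13 = 26.
All other subsets cost ≥ 25. Minimum total cost: 24.

24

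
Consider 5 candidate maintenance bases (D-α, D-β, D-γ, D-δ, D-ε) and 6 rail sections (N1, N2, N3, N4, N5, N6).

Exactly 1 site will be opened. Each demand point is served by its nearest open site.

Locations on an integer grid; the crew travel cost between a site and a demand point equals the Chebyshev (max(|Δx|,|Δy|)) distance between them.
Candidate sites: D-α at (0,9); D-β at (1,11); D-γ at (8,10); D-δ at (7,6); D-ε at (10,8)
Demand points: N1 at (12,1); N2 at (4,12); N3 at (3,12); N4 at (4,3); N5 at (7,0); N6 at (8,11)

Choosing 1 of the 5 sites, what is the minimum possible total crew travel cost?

31

Open {D-δ}.
  N1→D-δ 5, N2→D-δ 6, N3→D-δ 6, N4→D-δ 3, N5→D-δ 6, N6→D-δ 5  ⇒ total 31.
Compare {D-γ}: total 36.
Compare {D-ε}: total 37.
No size-1 selection does better; minimum is 31.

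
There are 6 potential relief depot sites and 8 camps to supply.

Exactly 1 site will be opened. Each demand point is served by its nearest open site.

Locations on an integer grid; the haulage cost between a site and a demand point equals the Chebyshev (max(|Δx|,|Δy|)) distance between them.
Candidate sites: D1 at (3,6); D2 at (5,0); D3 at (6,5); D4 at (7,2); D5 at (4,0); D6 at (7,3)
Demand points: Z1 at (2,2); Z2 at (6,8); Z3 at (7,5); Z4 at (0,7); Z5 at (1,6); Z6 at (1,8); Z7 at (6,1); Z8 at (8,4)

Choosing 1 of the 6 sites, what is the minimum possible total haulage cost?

Open {D1}.
  Z1→D1 4, Z2→D1 3, Z3→D1 4, Z4→D1 3, Z5→D1 2, Z6→D1 2, Z7→D1 5, Z8→D1 5  ⇒ total 28.
Compare {D3}: total 30.
Compare {D6}: total 34.
No size-1 selection does better; minimum is 28.

28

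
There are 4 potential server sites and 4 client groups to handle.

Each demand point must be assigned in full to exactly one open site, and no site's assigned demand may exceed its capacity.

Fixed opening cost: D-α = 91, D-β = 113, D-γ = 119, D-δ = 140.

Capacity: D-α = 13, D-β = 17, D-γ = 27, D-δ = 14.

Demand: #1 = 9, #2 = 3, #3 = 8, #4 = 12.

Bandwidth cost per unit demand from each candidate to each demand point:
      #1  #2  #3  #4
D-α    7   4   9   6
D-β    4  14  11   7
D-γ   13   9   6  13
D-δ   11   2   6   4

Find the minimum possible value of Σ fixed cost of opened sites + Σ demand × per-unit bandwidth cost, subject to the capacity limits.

474

Open {D-α, D-γ}; cheapest assignment that respects the capacities:
  D-α (cap 13, load 12): #4 — cost 12×6 = 72
  D-γ (cap 27, load 20): #1, #2, #3 — cost 9×13 + 3×9 + 8×6 = 192
  Shipping 264, fixed 210 → total 474.
  Any other capacity-feasible assignment to {D-α, D-γ} ships for at least 264.
Compare {D-β, D-γ}: its best feasible assignment gives total 499.
Compare {D-γ, D-δ}: its best feasible assignment gives total 499.
Every other set of open sites that can feasibly serve all demand totals ≥ 499 even under its best assignment. Minimum: 474.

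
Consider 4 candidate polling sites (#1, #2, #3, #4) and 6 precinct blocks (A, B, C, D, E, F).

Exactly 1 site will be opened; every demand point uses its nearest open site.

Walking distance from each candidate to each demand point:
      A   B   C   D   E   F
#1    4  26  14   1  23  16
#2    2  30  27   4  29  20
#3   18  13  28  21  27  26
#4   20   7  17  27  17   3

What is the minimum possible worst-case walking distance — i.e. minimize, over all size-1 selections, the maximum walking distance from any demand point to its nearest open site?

Open {#1}.
  Farthest demand point is B at walking distance 26 (to #1); all others are ≤ 26.
With {#4} the worst case is 27.
With {#3} the worst case is 28.
No size-1 selection achieves below 26.

26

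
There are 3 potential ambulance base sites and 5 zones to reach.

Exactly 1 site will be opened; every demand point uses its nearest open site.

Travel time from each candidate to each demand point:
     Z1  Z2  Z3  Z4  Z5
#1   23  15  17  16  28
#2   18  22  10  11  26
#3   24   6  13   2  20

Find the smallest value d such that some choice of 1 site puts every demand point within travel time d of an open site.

24

Open {#3}.
  Farthest demand point is Z1 at travel time 24 (to #3); all others are ≤ 24.
With {#2} the worst case is 26.
With {#1} the worst case is 28.
No size-1 selection achieves below 24.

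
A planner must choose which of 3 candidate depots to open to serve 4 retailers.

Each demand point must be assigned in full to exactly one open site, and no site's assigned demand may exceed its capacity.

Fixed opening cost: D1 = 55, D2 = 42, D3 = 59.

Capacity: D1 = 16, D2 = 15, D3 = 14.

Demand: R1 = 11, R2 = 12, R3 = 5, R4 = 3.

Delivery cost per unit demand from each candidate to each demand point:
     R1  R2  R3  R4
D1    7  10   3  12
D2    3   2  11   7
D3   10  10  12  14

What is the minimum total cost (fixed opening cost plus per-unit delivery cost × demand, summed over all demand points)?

234

Open {D1, D2}; cheapest assignment that respects the capacities:
  D1 (cap 16, load 16): R1, R3 — cost 11×7 + 5×3 = 92
  D2 (cap 15, load 15): R2, R4 — cost 12×2 + 3×7 = 45
  Shipping 137, fixed 97 → total 234.
  Any other capacity-feasible assignment to {D1, D2} ships for at least 137.
Compare {D1, D2, D3}: its best feasible assignment gives total 293.
Every other set of open sites that can feasibly serve all demand totals ≥ 293 even under its best assignment. Minimum: 234.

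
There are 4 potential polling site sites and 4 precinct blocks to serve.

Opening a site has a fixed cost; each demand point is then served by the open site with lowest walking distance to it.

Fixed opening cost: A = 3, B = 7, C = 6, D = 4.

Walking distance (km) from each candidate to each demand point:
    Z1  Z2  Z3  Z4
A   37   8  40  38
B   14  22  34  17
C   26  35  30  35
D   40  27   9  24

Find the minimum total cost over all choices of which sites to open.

62

Open {A, B, D}: assign each demand point to its cheapest open site.
  Z1→B 14, Z2→A 8, Z3→D 9, Z4→B 17
  walking distance 48, fixed 14 → total 62.
Compare {A, B, C, D}: walking distance 48 + fixed 20 = 68.
Compare {B, D}: walking distance 62 + fixed 11 = 73.
Compare {B, C, D}: walking distance 62 + fixed 17 = 79.
All other subsets cost ≥ 68. Minimum total cost: 62.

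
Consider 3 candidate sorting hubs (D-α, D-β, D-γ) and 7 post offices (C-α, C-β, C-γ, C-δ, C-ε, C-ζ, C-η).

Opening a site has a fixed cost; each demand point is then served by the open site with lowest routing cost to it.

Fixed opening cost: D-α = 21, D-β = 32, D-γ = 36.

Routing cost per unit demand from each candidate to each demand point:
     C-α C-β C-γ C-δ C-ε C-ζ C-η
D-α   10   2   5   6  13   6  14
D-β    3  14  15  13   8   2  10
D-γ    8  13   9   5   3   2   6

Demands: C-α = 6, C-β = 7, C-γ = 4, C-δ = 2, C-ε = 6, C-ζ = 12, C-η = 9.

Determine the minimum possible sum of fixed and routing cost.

245

Open {D-α, D-γ}: assign each demand point to its cheapest open site.
  C-α→D-γ 6×8=48, C-β→D-α 7×2=14, C-γ→D-α 4×5=20, C-δ→D-γ 2×5=10, C-ε→D-γ 6×3=18, C-ζ→D-γ 12×2=24, C-η→D-γ 9×6=54
  routing cost 188, fixed 57 → total 245.
Compare {D-α, D-β, D-γ}: routing cost 158 + fixed 89 = 247.
Compare {D-α, D-β}: routing cost 226 + fixed 53 = 279.
Compare {D-γ}: routing cost 281 + fixed 36 = 317.
All other subsets cost ≥ 247. Minimum total cost: 245.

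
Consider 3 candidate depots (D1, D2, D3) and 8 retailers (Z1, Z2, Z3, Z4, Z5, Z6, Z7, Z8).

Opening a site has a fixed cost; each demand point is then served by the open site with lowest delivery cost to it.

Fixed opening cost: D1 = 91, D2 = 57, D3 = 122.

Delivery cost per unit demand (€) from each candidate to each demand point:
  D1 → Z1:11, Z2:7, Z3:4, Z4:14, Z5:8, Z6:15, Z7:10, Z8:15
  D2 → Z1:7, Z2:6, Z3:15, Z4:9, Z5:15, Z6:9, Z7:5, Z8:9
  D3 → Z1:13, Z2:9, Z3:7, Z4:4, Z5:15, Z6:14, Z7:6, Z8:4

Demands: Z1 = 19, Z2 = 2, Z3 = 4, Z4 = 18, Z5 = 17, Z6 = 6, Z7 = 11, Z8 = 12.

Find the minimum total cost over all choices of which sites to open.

796

Open {D1, D2, D3}: assign each demand point to its cheapest open site.
  Z1→D2 19×7=133, Z2→D2 2×6=12, Z3→D1 4×4=16, Z4→D3 18×4=72, Z5→D1 17×8=136, Z6→D2 6×9=54, Z7→D2 11×5=55, Z8→D3 12×4=48
  delivery cost 526, fixed 270 → total 796.
Compare {D1, D2}: delivery cost 676 + fixed 148 = 824.
Compare {D2, D3}: delivery cost 657 + fixed 179 = 836.
Compare {D1, D3}: delivery cost 645 + fixed 213 = 858.
All other subsets cost ≥ 824. Minimum total cost: 796.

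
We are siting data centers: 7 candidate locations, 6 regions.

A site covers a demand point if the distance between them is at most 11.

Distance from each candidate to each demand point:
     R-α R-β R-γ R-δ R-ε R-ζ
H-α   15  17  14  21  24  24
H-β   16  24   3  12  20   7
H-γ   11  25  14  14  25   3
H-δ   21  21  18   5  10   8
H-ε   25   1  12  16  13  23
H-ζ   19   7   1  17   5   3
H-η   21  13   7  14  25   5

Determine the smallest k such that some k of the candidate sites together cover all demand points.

3

Coverage sets (demand points within 11 of each site):
  H-α: {}
  H-β: {R-γ, R-ζ}
  H-γ: {R-α, R-ζ}
  H-δ: {R-δ, R-ε, R-ζ}
  H-ε: {R-β}
  H-ζ: {R-β, R-γ, R-ε, R-ζ}
  H-η: {R-γ, R-ζ}
No 2 sites suffice: every size-2 union leaves at least one demand point uncovered.
But {H-γ, H-δ, H-ζ} covers everything, so the minimum is 3.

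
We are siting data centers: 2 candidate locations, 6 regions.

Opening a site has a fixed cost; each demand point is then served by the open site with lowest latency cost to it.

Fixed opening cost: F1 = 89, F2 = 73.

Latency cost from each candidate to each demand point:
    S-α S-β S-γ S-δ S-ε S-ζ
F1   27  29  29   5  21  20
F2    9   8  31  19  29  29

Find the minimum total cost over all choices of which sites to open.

198

Open {F2}: assign each demand point to its cheapest open site.
  S-α→F2 9, S-β→F2 8, S-γ→F2 31, S-δ→F2 19, S-ε→F2 29, S-ζ→F2 29
  latency cost 125, fixed 73 → total 198.
Compare {F1}: latency cost 131 + fixed 89 = 220.
Compare {F1, F2}: latency cost 92 + fixed 162 = 254.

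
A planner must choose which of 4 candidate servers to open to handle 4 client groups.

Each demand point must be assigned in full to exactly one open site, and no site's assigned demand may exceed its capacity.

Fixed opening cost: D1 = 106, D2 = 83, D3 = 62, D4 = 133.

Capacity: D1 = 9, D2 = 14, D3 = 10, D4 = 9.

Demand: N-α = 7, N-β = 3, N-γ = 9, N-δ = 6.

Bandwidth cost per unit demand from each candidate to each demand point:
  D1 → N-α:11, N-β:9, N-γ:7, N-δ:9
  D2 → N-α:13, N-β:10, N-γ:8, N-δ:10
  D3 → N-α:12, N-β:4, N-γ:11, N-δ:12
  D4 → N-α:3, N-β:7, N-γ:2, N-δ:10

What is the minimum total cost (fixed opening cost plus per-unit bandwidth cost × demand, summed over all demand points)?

452

Open {D2, D3, D4}; cheapest assignment that respects the capacities:
  D2 (cap 14, load 6): N-δ — cost 6×10 = 60
  D3 (cap 10, load 10): N-α, N-β — cost 7×12 + 3×4 = 96
  D4 (cap 9, load 9): N-γ — cost 9×2 = 18
  Shipping 174, fixed 278 → total 452.
  Any other capacity-feasible assignment to {D2, D3, D4} ships for at least 174.
Compare {D1, D3, D4}: its best feasible assignment gives total 469.
Compare {D1, D2, D3}: its best feasible assignment gives total 470.
Every other set of open sites that can feasibly serve all demand totals ≥ 469 even under its best assignment. Minimum: 452.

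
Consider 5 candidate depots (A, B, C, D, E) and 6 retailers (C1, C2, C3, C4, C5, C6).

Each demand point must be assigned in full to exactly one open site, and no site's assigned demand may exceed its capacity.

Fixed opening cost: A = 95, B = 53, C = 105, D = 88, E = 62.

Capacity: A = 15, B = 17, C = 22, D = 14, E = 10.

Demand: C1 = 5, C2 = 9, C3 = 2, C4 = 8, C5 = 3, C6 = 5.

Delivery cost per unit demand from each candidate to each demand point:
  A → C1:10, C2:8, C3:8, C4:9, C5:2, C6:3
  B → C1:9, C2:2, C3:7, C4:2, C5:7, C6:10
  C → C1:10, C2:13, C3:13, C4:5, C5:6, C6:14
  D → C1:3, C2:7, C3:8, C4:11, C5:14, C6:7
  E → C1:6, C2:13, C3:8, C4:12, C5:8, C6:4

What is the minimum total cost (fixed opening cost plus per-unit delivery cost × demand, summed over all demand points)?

269

Open {A, B}; cheapest assignment that respects the capacities:
  A (cap 15, load 15): C1, C3, C5, C6 — cost 5×10 + 2×8 + 3×2 + 5×3 = 87
  B (cap 17, load 17): C2, C4 — cost 9×2 + 8×2 = 34
  Shipping 121, fixed 148 → total 269.
  Any other capacity-feasible assignment to {A, B} ships for at least 121.
Compare {A, B, E}: its best feasible assignment gives total 311.
Compare {B, D, E}: its best feasible assignment gives total 312.
Every other set of open sites that can feasibly serve all demand totals ≥ 311 even under its best assignment. Minimum: 269.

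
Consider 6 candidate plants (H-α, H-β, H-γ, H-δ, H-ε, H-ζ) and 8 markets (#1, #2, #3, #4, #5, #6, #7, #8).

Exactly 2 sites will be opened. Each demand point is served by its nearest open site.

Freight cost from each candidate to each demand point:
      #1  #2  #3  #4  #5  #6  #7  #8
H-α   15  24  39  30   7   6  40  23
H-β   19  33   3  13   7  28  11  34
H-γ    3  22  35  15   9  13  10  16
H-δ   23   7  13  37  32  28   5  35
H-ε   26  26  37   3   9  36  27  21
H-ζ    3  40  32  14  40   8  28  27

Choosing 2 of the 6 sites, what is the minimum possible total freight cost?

81

Open {H-γ, H-δ}.
  #1→H-γ 3, #2→H-δ 7, #3→H-δ 13, #4→H-γ 15, #5→H-γ 9, #6→H-γ 13, #7→H-δ 5, #8→H-γ 16  ⇒ total 81.
Compare {H-β, H-γ}: total 87.
Compare {H-α, H-β}: total 102.
No size-2 selection does better; minimum is 81.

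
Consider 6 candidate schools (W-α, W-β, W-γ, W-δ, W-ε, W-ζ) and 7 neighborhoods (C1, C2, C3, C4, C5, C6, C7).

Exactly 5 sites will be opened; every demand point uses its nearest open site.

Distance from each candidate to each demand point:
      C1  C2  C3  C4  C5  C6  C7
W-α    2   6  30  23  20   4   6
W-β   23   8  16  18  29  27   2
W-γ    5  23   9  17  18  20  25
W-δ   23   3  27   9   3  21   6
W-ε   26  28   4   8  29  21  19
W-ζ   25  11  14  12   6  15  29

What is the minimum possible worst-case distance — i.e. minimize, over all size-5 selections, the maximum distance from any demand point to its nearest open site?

Open {W-α, W-β, W-γ, W-δ, W-ε}.
  Farthest demand point is C4 at distance 8 (to W-ε); all others are ≤ 8.
With {W-α, W-β, W-γ, W-ε, W-ζ} the worst case is 8.
With {W-α, W-β, W-δ, W-ε, W-ζ} the worst case is 8.
No size-5 selection achieves below 8.

8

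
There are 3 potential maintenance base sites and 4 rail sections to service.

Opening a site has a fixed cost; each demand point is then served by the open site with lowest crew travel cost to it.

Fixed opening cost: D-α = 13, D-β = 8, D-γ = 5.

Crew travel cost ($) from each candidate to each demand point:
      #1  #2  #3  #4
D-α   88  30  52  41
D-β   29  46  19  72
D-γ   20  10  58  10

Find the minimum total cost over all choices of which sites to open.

Open {D-β, D-γ}: assign each demand point to its cheapest open site.
  #1→D-γ 20, #2→D-γ 10, #3→D-β 19, #4→D-γ 10
  crew travel cost 59, fixed 13 → total 72.
Compare {D-α, D-β, D-γ}: crew travel cost 59 + fixed 26 = 85.
Compare {D-γ}: crew travel cost 98 + fixed 5 = 103.
Compare {D-α, D-γ}: crew travel cost 92 + fixed 18 = 110.
All other subsets cost ≥ 85. Minimum total cost: 72.

72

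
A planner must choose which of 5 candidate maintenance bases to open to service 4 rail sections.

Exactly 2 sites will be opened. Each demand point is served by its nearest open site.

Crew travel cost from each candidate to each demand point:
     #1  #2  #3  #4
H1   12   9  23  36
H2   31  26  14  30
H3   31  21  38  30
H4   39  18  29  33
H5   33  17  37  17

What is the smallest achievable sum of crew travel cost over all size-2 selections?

Open {H1, H5}.
  #1→H1 12, #2→H1 9, #3→H1 23, #4→H5 17  ⇒ total 61.
Compare {H1, H2}: total 65.
Compare {H1, H3}: total 74.
No size-2 selection does better; minimum is 61.

61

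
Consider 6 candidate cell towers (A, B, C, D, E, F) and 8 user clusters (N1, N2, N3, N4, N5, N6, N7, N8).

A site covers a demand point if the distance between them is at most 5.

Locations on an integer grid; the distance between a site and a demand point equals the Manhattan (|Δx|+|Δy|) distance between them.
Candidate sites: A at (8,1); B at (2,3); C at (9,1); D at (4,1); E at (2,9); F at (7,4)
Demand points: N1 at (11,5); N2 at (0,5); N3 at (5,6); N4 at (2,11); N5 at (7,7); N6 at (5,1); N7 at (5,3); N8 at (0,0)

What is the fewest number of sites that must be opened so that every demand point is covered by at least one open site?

Coverage sets (demand points within 5 of each site):
  A: {N6, N7}
  B: {N2, N6, N7, N8}
  C: {N6}
  D: {N6, N7, N8}
  E: {N4}
  F: {N1, N3, N5, N6, N7}
No 2 sites suffice: every size-2 union leaves at least one demand point uncovered.
But {B, E, F} covers everything, so the minimum is 3.

3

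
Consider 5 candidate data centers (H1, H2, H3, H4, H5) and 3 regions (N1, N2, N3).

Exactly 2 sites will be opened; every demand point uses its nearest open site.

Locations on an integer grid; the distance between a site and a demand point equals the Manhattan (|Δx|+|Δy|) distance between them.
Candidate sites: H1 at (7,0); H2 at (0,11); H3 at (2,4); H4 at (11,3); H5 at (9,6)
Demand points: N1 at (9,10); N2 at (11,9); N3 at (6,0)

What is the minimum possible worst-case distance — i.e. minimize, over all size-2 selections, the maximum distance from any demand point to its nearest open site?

5

Open {H1, H5}.
  Farthest demand point is N2 at distance 5 (to H5); all others are ≤ 5.
With {H3, H5} the worst case is 8.
With {H4, H5} the worst case is 8.
No size-2 selection achieves below 5.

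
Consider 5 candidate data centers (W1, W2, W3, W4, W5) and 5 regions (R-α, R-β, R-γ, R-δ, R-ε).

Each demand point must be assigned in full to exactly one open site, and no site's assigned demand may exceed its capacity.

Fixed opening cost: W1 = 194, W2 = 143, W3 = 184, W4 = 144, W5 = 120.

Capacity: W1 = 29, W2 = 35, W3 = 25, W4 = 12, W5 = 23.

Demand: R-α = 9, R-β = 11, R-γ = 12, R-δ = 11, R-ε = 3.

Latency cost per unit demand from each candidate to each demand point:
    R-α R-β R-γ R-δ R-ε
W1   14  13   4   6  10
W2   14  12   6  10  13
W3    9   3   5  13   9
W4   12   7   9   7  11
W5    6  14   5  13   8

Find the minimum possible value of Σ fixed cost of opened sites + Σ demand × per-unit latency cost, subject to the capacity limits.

618

Open {W3, W5}; cheapest assignment that respects the capacities:
  W3 (cap 25, load 23): R-β, R-γ — cost 11×3 + 12×5 = 93
  W5 (cap 23, load 23): R-α, R-δ, R-ε — cost 9×6 + 11×13 + 3×8 = 221
  Shipping 314, fixed 304 → total 618.
  Any other capacity-feasible assignment to {W3, W5} ships for at least 314.
Compare {W1, W3}: its best feasible assignment gives total 633.
Compare {W2, W3}: its best feasible assignment gives total 650.
Every other set of open sites that can feasibly serve all demand totals ≥ 633 even under its best assignment. Minimum: 618.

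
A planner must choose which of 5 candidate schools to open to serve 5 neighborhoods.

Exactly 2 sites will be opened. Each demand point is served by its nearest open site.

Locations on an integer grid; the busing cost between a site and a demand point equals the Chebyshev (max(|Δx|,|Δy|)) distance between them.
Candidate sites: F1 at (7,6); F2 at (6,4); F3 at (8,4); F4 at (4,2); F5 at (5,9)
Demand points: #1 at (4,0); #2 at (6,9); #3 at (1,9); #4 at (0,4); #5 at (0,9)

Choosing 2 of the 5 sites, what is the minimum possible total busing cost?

16

Open {F4, F5}.
  #1→F4 2, #2→F5 1, #3→F5 4, #4→F4 4, #5→F5 5  ⇒ total 16.
Compare {F2, F5}: total 19.
Compare {F3, F5}: total 19.
No size-2 selection does better; minimum is 16.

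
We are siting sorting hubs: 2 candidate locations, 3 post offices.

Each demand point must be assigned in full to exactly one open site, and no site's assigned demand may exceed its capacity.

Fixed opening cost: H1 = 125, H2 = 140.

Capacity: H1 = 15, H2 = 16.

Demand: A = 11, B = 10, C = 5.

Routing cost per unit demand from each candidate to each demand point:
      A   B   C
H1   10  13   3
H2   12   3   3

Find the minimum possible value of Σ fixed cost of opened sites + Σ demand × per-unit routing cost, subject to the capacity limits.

420

Open {H1, H2}; cheapest assignment that respects the capacities:
  H1 (cap 15, load 11): A — cost 11×10 = 110
  H2 (cap 16, load 15): B, C — cost 10×3 + 5×3 = 45
  Shipping 155, fixed 265 → total 420.
  Any other capacity-feasible assignment to {H1, H2} ships for at least 155.
Total demand is 26 and no other set of sites has combined capacity ≥ 26, so {H1, H2} is the only feasible choice of open sites. Minimum: 420.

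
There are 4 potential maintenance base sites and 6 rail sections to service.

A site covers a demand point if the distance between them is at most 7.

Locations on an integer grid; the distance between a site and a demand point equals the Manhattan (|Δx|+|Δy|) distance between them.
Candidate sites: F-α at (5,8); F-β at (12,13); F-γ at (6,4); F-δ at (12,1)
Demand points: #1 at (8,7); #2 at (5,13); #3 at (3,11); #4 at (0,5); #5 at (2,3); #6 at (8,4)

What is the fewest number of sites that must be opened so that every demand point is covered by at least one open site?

Coverage sets (demand points within 7 of each site):
  F-α: {#1, #2, #3, #6}
  F-β: {#2}
  F-γ: {#1, #4, #5, #6}
  F-δ: {#6}
No single site covers all 6 demand points.
But {F-α, F-γ} covers everything, so the minimum is 2.

2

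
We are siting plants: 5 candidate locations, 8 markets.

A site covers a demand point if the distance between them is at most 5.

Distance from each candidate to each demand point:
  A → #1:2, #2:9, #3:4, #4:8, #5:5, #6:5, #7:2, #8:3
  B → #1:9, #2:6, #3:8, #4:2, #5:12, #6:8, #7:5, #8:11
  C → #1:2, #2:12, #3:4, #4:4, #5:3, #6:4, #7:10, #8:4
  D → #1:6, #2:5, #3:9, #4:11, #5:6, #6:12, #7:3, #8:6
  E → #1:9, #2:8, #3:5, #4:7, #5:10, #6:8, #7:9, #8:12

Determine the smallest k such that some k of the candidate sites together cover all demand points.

Coverage sets (demand points within 5 of each site):
  A: {#1, #3, #5, #6, #7, #8}
  B: {#4, #7}
  C: {#1, #3, #4, #5, #6, #8}
  D: {#2, #7}
  E: {#3}
No single site covers all 8 demand points.
But {C, D} covers everything, so the minimum is 2.

2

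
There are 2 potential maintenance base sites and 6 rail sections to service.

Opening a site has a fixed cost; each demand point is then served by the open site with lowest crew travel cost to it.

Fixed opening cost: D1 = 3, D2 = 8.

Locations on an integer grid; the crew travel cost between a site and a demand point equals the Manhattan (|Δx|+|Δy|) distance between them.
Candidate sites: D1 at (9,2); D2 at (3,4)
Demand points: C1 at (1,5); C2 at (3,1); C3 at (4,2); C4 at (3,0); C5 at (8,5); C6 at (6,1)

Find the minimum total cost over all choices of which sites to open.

32

Open {D1, D2}: assign each demand point to its cheapest open site.
  C1→D2 3, C2→D2 3, C3→D2 3, C4→D2 4, C5→D1 4, C6→D1 4
  crew travel cost 21, fixed 11 → total 32.
Compare {D2}: crew travel cost 25 + fixed 8 = 33.
Compare {D1}: crew travel cost 39 + fixed 3 = 42.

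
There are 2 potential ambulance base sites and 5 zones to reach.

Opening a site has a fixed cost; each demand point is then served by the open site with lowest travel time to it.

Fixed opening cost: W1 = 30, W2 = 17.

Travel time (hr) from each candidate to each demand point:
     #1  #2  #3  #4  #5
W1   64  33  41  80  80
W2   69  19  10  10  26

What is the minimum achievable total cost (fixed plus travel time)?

151

Open {W2}: assign each demand point to its cheapest open site.
  #1→W2 69, #2→W2 19, #3→W2 10, #4→W2 10, #5→W2 26
  travel time 134, fixed 17 → total 151.
Compare {W1, W2}: travel time 129 + fixed 47 = 176.
Compare {W1}: travel time 298 + fixed 30 = 328.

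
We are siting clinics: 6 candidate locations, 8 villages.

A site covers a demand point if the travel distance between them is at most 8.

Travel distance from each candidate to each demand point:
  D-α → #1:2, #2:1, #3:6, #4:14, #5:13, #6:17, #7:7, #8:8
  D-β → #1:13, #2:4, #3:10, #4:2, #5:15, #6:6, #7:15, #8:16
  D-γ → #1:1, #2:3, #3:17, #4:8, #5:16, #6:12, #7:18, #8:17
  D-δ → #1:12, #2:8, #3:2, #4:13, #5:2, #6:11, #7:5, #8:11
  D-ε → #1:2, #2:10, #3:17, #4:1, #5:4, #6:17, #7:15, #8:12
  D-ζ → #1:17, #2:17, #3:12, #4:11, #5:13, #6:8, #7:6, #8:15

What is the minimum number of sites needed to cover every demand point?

3

Coverage sets (demand points within 8 of each site):
  D-α: {#1, #2, #3, #7, #8}
  D-β: {#2, #4, #6}
  D-γ: {#1, #2, #4}
  D-δ: {#2, #3, #5, #7}
  D-ε: {#1, #4, #5}
  D-ζ: {#6, #7}
No 2 sites suffice: every size-2 union leaves at least one demand point uncovered.
But {D-α, D-β, D-δ} covers everything, so the minimum is 3.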